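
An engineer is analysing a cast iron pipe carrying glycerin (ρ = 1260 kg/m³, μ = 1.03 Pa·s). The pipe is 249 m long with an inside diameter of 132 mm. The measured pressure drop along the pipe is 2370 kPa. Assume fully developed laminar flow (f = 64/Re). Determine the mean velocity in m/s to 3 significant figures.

V ≈ 5.03 m/s

For laminar flow, f = 64/Re with Re = ρVD/μ, so Darcy-Weisbach reduces to ΔP = 32μLV/D². Solving for V: V = ΔP·D²/(32μL) = 2.37e+06·(0.132)²/(32·1.03·249) = 5.032 m/s.
Check: Re = ρVD/μ = 1260·5.032·0.132/1.03 = 812.5 < 2300, so the laminar assumption holds.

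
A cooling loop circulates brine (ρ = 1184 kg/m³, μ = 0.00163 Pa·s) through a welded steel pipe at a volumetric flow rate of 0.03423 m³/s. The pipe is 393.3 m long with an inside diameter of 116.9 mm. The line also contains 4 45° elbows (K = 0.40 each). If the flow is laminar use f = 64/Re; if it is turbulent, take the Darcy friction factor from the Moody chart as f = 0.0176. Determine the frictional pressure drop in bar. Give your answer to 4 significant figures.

ΔP ≈ 3.662 bar

Cross-sectional area A = πD²/4 = π(0.1169)²/4 = 0.01073 m²; mean velocity V = Q/A = 0.03423/0.01073 = 3.189 m/s.
Reynolds number Re = ρVD/μ = 1184 · 3.189 · 0.1169 / 0.00163 = 2.708e+05.
Re > 4000 → turbulent; use the Moody-chart value f = 0.0176.
Total minor-loss coefficient ΣK = 4·0.4 = 1.6.
ΔP = [f·L/D + ΣK]·(ρV²/2) = [0.0176·393.3/0.1169 + 1.6]·(1184·3.189²/2) = [59.21 + 1.6]·6021 = 3.662e+05 Pa.
ΔP = 3.662e+05 Pa = 3.662 bar.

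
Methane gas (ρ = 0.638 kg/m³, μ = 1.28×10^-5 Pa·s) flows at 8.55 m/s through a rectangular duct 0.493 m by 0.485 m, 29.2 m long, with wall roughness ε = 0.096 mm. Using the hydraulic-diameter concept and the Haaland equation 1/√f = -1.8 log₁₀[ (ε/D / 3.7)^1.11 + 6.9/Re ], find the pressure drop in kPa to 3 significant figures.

Hydraulic diameter D_h = 4A/P = 4·(0.493·0.485)/(2·(0.493+0.485)) = 0.9564/1.956 = 0.489 m.
Re = ρVD_h/μ = 0.638·8.55·0.489/1.28e-05 = 2.084e+05.
ε/D_h = 9.6e-05/0.489 = 0.000196; Haaland gives 1/√f = -1.8 log₁₀[1.8e-05+3.31e-05] = 7.725, so f = 0.01676.
ΔP = f(L/D_h)(ρV²/2) = 0.01676·29.2/0.489·23.32 = 23.34 Pa.
ΔP = 0.0233 kPa.

ΔP ≈ 0.0233 kPa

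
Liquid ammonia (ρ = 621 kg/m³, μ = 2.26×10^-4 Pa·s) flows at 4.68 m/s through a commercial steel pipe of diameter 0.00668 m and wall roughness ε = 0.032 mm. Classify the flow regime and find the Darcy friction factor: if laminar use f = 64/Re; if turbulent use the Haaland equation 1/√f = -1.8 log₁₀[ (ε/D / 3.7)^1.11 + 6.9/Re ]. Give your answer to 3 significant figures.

Re = ρVD/μ = 621·4.68·0.00668/0.000226 = 8.59e+04.
Re > 4000 → turbulent. ε/D = 3.2e-05/0.00668 = 0.00479; Haaland: 1/√f = -1.8 log₁₀[0.000623 + 8.03e-05] = 5.675, so f = 0.03105.

f ≈ 0.0310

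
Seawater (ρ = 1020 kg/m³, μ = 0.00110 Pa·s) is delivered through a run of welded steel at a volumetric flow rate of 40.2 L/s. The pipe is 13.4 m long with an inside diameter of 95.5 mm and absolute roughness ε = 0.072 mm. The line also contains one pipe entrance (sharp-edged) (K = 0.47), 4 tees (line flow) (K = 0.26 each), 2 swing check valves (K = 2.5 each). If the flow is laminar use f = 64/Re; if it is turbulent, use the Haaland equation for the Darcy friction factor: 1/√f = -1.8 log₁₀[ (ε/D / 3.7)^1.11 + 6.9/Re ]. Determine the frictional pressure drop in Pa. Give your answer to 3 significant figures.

Q = 40.2 L/s = 40.2/1000 = 0.0402 m³/s.
Cross-sectional area A = πD²/4 = π(0.0955)²/4 = 0.007163 m²; mean velocity V = Q/A = 0.0402/0.007163 = 5.612 m/s.
Reynolds number Re = ρVD/μ = 1020 · 5.612 · 0.0955 / 0.0011 = 4.97e+05.
Re > 4000 → turbulent. Relative roughness ε/D = 7.2e-05/0.0955 = 0.000754. Haaland: 1/√f = -1.8 log₁₀[(0.000754/3.7)^1.11 + 6.9/4.97e+05] = -1.8 log₁₀[8e-05 + 1.39e-05] = 7.249, so f = 0.01903.
Total minor-loss coefficient ΣK = 1·0.47 + 4·0.26 + 2·2.5 = 6.51.
ΔP = [f·L/D + ΣK]·(ρV²/2) = [0.01903·13.4/0.0955 + 6.51]·(1020·5.612²/2) = [2.67 + 6.51]·1.606e+04 = 1.475e+05 Pa.

ΔP ≈ 147000 Pa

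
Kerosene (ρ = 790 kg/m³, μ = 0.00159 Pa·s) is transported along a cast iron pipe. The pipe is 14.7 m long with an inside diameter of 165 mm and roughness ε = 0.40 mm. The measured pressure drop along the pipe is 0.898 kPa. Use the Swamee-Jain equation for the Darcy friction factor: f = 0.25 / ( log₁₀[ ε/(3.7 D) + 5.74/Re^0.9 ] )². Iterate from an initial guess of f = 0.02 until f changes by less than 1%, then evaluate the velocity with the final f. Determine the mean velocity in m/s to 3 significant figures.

V ≈ 0.977 m/s

Rearranging Darcy-Weisbach: V = √(2·ΔP·D/(f·L·ρ)). With ε/D = 0.0004/0.165 = 0.00242, iterate starting from f = 0.02:
  f = 0.02 → V = √(2·898·0.165/(0.02·14.7·790)) = 1.13 m/s; Re = ρVD/μ = 9.26e+04; f → 0.02651
  f = 0.02651 → V = 0.9811 m/s; Re = 8.043e+04; f → 0.02674
Converged (Δf/f < 1%). With the final f = 0.02674: V = √(2·898·0.165/(0.02674·14.7·790)) = 0.9768 m/s.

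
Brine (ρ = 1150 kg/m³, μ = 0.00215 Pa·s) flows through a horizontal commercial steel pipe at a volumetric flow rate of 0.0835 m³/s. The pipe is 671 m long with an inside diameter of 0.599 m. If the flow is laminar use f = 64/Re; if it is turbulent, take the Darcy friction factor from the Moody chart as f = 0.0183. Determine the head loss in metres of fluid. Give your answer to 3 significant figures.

Cross-sectional area A = πD²/4 = π(0.599)²/4 = 0.2818 m²; mean velocity V = Q/A = 0.0835/0.2818 = 0.2963 m/s.
Reynolds number Re = ρVD/μ = 1150 · 0.2963 · 0.599 / 0.00215 = 9.494e+04.
Re > 4000 → turbulent; use the Moody-chart value f = 0.0183.
Darcy-Weisbach: ΔP = f(L/D)(ρV²/2) = 0.0183·(671/0.599)·(1150·0.2963²/2) = 0.0183·1120·50.48 = 1035 Pa.
Head loss h_f = ΔP/(ρg) = 1035/(1150·9.81) = 0.0917 m.

h_f ≈ 0.0917 m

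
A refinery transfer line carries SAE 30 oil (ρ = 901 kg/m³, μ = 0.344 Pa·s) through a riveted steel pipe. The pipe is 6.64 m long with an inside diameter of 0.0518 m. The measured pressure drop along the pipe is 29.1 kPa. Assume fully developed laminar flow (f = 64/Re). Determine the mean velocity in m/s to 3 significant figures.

For laminar flow, f = 64/Re with Re = ρVD/μ, so Darcy-Weisbach reduces to ΔP = 32μLV/D². Solving for V: V = ΔP·D²/(32μL) = 2.91e+04·(0.0518)²/(32·0.344·6.64) = 1.068 m/s.
Check: Re = ρVD/μ = 901·1.068·0.0518/0.344 = 144.9 < 2300, so the laminar assumption holds.

V ≈ 1.07 m/s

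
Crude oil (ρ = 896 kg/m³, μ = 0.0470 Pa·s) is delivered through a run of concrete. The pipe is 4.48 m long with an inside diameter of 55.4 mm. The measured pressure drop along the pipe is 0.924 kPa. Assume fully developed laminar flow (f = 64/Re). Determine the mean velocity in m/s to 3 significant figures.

V ≈ 0.421 m/s

For laminar flow, f = 64/Re with Re = ρVD/μ, so Darcy-Weisbach reduces to ΔP = 32μLV/D². Solving for V: V = ΔP·D²/(32μL) = 924·(0.0554)²/(32·0.047·4.48) = 0.4209 m/s.
Check: Re = ρVD/μ = 896·0.4209·0.0554/0.047 = 444.5 < 2300, so the laminar assumption holds.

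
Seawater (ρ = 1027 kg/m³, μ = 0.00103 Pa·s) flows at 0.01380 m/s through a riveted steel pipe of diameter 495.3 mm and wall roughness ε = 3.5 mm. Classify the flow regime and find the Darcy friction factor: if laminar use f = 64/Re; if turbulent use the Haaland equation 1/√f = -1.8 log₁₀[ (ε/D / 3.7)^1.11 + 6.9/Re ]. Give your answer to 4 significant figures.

Re = ρVD/μ = 1027·0.0138·0.4953/0.00103 = 6815.
Re > 4000 → turbulent. ε/D = 0.0035/0.4953 = 0.00707; Haaland: 1/√f = -1.8 log₁₀[0.000959 + 0.00101] = 4.869, so f = 0.04218.

f ≈ 0.04218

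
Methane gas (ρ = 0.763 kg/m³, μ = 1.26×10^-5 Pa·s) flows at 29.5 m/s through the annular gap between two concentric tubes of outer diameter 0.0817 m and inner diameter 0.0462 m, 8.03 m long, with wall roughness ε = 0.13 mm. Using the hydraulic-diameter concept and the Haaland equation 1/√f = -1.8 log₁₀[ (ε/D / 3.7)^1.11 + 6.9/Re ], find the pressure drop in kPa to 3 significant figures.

ΔP ≈ 2.20 kPa

Hydraulic diameter D_h = 4A/P = D_o - D_i = 0.0817 - 0.0462 = 0.0355 m.
Re = ρVD_h/μ = 0.763·29.5·0.0355/1.26e-05 = 6.342e+04.
ε/D_h = 0.00013/0.0355 = 0.00366; Haaland gives 1/√f = -1.8 log₁₀[0.000462+0.000109] = 5.838, so f = 0.02934.
ΔP = f(L/D_h)(ρV²/2) = 0.02934·8.03/0.0355·332 = 2204 Pa.
ΔP = 2.20 kPa.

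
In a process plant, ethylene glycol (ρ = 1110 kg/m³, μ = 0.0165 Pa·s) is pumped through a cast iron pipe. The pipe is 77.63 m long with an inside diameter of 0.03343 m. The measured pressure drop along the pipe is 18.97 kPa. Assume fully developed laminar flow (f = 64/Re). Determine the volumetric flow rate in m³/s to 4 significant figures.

For laminar flow, f = 64/Re with Re = ρVD/μ, so Darcy-Weisbach reduces to ΔP = 32μLV/D². Solving for V: V = ΔP·D²/(32μL) = 1.897e+04·(0.03343)²/(32·0.0165·77.63) = 0.5172 m/s.
Check: Re = ρVD/μ = 1110·0.5172·0.03343/0.0165 = 1163 < 2300, so the laminar assumption holds.
Q = V·A = 0.5172·(π/4·0.03343²) = 0.000454 m³/s = 4.540×10^-4 m³/s.

Q ≈ 4.540×10^-4 m³/s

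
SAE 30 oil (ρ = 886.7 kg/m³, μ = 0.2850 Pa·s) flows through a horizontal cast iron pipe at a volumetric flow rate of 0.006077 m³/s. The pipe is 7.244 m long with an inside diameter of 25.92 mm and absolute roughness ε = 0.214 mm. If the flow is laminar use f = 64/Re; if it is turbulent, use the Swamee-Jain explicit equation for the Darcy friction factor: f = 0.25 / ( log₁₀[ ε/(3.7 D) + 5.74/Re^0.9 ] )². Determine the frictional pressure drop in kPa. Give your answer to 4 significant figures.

Cross-sectional area A = πD²/4 = π(0.02592)²/4 = 0.0005277 m²; mean velocity V = Q/A = 0.006077/0.0005277 = 11.52 m/s.
Reynolds number Re = ρVD/μ = 886.7 · 11.52 · 0.02592 / 0.285 = 928.7.
Re < 2300 → laminar flow, so f = 64/Re = 64/928.7 = 0.06891 (the turbulent correlation is not needed).
Darcy-Weisbach: ΔP = f(L/D)(ρV²/2) = 0.06891·(7.244/0.02592)·(886.7·11.52²/2) = 0.06891·279.5·5.88e+04 = 1.132e+06 Pa.
ΔP = 1.132e+06 Pa = 1132 kPa.

ΔP ≈ 1132 kPa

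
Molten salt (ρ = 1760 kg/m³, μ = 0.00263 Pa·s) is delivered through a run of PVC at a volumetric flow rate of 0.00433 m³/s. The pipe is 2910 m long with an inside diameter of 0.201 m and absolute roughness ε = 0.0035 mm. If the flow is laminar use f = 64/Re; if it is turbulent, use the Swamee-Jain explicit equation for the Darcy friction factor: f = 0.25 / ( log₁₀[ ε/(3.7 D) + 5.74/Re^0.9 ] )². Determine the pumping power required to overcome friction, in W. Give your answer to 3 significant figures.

P ≈ 27.1 W

Cross-sectional area A = πD²/4 = π(0.201)²/4 = 0.03173 m²; mean velocity V = Q/A = 0.00433/0.03173 = 0.1365 m/s.
Reynolds number Re = ρVD/μ = 1760 · 0.1365 · 0.201 / 0.00263 = 1.836e+04.
Re > 4000 → turbulent. Relative roughness ε/D = 3.5e-06/0.201 = 1.74e-05. Swamee-Jain: f = 0.25/(log₁₀[1.74e-05/3.7 + 5.74/1.836e+04^0.9])² = 0.25/(log₁₀[4.71e-06 + 0.000835])² = 0.25/(-3.076)² = 0.02642.
Darcy-Weisbach: ΔP = f(L/D)(ρV²/2) = 0.02642·(2910/0.201)·(1760·0.1365²/2) = 0.02642·1.448e+04·16.39 = 6268 Pa.
Pumping power P = QΔP = 0.00433·6268 = 27.14 W = 27.1 W.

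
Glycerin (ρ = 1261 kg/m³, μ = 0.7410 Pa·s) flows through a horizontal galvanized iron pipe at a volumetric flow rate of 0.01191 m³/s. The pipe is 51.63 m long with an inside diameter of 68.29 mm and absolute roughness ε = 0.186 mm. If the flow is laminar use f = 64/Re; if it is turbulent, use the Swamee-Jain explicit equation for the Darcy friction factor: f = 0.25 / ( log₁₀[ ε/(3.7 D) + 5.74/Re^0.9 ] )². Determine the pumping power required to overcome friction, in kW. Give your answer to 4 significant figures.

P ≈ 10.17 kW

Cross-sectional area A = πD²/4 = π(0.06829)²/4 = 0.003663 m²; mean velocity V = Q/A = 0.01191/0.003663 = 3.252 m/s.
Reynolds number Re = ρVD/μ = 1261 · 3.252 · 0.06829 / 0.741 = 377.9.
Re < 2300 → laminar flow, so f = 64/Re = 64/377.9 = 0.1694 (the turbulent correlation is not needed).
Darcy-Weisbach: ΔP = f(L/D)(ρV²/2) = 0.1694·(51.63/0.06829)·(1261·3.252²/2) = 0.1694·756·6667 = 8.536e+05 Pa.
Pumping power P = QΔP = 0.01191·8.536e+05 = 10167 W = 10.17 kW.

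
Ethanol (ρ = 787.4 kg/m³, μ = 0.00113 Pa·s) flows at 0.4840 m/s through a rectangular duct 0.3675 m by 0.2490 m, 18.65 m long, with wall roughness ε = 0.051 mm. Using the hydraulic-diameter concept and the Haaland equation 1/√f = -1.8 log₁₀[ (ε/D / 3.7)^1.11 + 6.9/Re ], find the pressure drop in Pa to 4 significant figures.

Hydraulic diameter D_h = 4A/P = 4·(0.3675·0.249)/(2·(0.3675+0.249)) = 0.366/1.233 = 0.2969 m.
Re = ρVD_h/μ = 787.4·0.484·0.2969/0.00113 = 1.001e+05.
ε/D_h = 5.1e-05/0.2969 = 0.000172; Haaland gives 1/√f = -1.8 log₁₀[1.55e-05+6.89e-05] = 7.332, so f = 0.0186.
ΔP = f(L/D_h)(ρV²/2) = 0.0186·18.65/0.2969·92.23 = 107.8 Pa.

ΔP ≈ 107.8 Pa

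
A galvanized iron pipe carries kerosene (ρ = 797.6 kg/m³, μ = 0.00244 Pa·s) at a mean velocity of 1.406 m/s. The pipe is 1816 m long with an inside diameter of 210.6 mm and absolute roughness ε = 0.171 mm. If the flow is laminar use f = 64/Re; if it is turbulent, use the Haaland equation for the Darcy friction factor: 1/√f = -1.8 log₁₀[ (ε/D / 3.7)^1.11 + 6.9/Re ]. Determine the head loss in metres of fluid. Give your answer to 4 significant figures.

h_f ≈ 18.56 m

Reynolds number Re = ρVD/μ = 797.6 · 1.406 · 0.2106 / 0.00244 = 9.679e+04.
Re > 4000 → turbulent. Relative roughness ε/D = 0.000171/0.2106 = 0.000812. Haaland: 1/√f = -1.8 log₁₀[(0.000812/3.7)^1.11 + 6.9/9.679e+04] = -1.8 log₁₀[8.69e-05 + 7.13e-05] = 6.842, so f = 0.02136.
Darcy-Weisbach: ΔP = f(L/D)(ρV²/2) = 0.02136·(1816/0.2106)·(797.6·1.406²/2) = 0.02136·8623·788.4 = 1.452e+05 Pa.
Head loss h_f = ΔP/(ρg) = 1.452e+05/(797.6·9.81) = 18.56 m.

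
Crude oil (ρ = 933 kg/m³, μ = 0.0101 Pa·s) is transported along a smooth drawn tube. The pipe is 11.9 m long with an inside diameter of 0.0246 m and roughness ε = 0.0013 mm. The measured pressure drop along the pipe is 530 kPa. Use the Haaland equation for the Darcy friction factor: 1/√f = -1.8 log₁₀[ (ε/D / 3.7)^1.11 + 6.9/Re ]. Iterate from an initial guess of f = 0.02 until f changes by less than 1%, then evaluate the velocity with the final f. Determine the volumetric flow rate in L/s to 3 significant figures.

Q ≈ 4.58 L/s

Rearranging Darcy-Weisbach: V = √(2·ΔP·D/(f·L·ρ)). With ε/D = 1.3e-06/0.0246 = 5.28e-05, iterate starting from f = 0.02:
  f = 0.02 → V = √(2·5.3e+05·0.0246/(0.02·11.9·933)) = 10.84 m/s; Re = ρVD/μ = 2.463e+04; f → 0.02454
  f = 0.02454 → V = 9.782 m/s; Re = 2.223e+04; f → 0.02516
  f = 0.02516 → V = 9.661 m/s; Re = 2.195e+04; f → 0.02524
Converged (Δf/f < 1%). With the final f = 0.02524: V = √(2·5.3e+05·0.0246/(0.02524·11.9·933)) = 9.646 m/s.
Q = V·A = 9.646·(π/4·0.0246²) = 0.004585 m³/s = 4.58 L/s.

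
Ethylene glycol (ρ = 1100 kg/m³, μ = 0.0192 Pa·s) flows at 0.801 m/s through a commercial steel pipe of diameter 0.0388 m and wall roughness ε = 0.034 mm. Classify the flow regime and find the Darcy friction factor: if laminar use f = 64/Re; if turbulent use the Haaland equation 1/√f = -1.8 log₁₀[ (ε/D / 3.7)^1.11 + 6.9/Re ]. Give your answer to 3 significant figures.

f ≈ 0.0359

Re = ρVD/μ = 1100·0.801·0.0388/0.0192 = 1781.
Re < 2300 → laminar, so f = 64/Re = 0.03594 (roughness is irrelevant in laminar flow).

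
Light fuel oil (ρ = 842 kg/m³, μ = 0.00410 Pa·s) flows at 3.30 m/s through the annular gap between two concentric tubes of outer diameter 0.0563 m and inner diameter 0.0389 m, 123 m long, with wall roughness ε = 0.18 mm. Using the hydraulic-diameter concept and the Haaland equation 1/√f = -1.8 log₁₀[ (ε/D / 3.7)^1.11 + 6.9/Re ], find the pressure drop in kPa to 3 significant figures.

Hydraulic diameter D_h = 4A/P = D_o - D_i = 0.0563 - 0.0389 = 0.0174 m.
Re = ρVD_h/μ = 842·3.3·0.0174/0.0041 = 1.179e+04.
ε/D_h = 0.00018/0.0174 = 0.0103; Haaland gives 1/√f = -1.8 log₁₀[0.00146+0.000585] = 4.839, so f = 0.04271.
ΔP = f(L/D_h)(ρV²/2) = 0.04271·123/0.0174·4585 = 1.384e+06 Pa.
ΔP = 1380 kPa.

ΔP ≈ 1380 kPa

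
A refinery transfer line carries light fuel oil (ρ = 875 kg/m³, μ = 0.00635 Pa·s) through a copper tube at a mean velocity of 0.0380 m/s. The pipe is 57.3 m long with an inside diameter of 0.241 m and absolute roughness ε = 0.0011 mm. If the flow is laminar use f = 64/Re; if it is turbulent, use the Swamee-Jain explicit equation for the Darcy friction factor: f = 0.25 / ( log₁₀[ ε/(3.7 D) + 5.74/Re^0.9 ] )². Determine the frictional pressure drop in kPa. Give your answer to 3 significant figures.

ΔP ≈ 0.00762 kPa

Reynolds number Re = ρVD/μ = 875 · 0.038 · 0.241 / 0.00635 = 1262.
Re < 2300 → laminar flow, so f = 64/Re = 64/1262 = 0.05072 (the turbulent correlation is not needed).
Darcy-Weisbach: ΔP = f(L/D)(ρV²/2) = 0.05072·(57.3/0.241)·(875·0.038²/2) = 0.05072·237.8·0.6318 = 7.618 Pa.
ΔP = 7.618 Pa = 0.00762 kPa.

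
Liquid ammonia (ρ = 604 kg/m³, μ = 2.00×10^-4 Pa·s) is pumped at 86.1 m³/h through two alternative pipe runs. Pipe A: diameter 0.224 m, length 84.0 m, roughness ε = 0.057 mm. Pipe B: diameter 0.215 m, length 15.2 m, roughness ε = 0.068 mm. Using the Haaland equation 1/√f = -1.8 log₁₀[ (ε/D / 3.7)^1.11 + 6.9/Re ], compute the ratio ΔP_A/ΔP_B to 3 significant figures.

Pipe A: V = Q/A = 0.02392/0.03941 = 0.6069 m/s; Re = 4.106e+05; ε/D = 0.000254; Haaland → f = 0.01602; ΔP_A = f(L/D)(ρV²/2) = 668.1 Pa.
Pipe B: V = Q/A = 0.02392/0.03631 = 0.6588 m/s; Re = 4.277e+05; ε/D = 0.000316; Haaland → f = 0.01645; ΔP_B = f(L/D)(ρV²/2) = 152.4 Pa.
ΔP_A/ΔP_B = 668.1/152.4 = 4.38.

ΔP_A/ΔP_B ≈ 4.38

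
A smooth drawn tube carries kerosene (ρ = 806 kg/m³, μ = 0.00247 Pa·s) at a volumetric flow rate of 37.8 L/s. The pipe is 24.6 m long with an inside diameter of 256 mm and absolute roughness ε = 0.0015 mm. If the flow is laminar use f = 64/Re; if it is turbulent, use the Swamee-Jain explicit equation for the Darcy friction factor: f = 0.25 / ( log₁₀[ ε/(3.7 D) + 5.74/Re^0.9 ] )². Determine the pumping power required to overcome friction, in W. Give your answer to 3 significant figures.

Q = 37.8 L/s = 37.8/1000 = 0.0378 m³/s.
Cross-sectional area A = πD²/4 = π(0.256)²/4 = 0.05147 m²; mean velocity V = Q/A = 0.0378/0.05147 = 0.7344 m/s.
Reynolds number Re = ρVD/μ = 806 · 0.7344 · 0.256 / 0.00247 = 6.135e+04.
Re > 4000 → turbulent. Relative roughness ε/D = 1.5e-06/0.256 = 5.86e-06. Swamee-Jain: f = 0.25/(log₁₀[5.86e-06/3.7 + 5.74/6.135e+04^0.9])² = 0.25/(log₁₀[1.58e-06 + 0.000282])² = 0.25/(-3.548)² = 0.01986.
Darcy-Weisbach: ΔP = f(L/D)(ρV²/2) = 0.01986·(24.6/0.256)·(806·0.7344²/2) = 0.01986·96.09·217.3 = 414.9 Pa.
Pumping power P = QΔP = 0.0378·414.9 = 15.68 W = 15.7 W.

P ≈ 15.7 W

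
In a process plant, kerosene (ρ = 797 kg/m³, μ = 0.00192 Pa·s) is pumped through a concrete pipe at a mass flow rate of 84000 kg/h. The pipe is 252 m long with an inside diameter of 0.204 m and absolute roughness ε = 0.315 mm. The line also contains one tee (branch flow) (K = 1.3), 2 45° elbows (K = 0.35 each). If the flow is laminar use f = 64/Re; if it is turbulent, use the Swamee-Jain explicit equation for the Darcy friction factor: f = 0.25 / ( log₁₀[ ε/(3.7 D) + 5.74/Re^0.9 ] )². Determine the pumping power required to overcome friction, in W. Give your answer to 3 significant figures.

P ≈ 303 W

ṁ = 84000 kg/h = 84000/3600 = 23.33 kg/s.
A = πD²/4 = π(0.204)²/4 = 0.03269 m²; mean velocity V = ṁ/(ρA) = 23.33/(797 · 0.03269) = 0.8957 m/s.
Reynolds number Re = ρVD/μ = 797 · 0.8957 · 0.204 / 0.00192 = 7.585e+04.
Re > 4000 → turbulent. Relative roughness ε/D = 0.000315/0.204 = 0.00154. Swamee-Jain: f = 0.25/(log₁₀[0.00154/3.7 + 5.74/7.585e+04^0.9])² = 0.25/(log₁₀[0.000417 + 0.000233])² = 0.25/(-3.187)² = 0.02461.
Total minor-loss coefficient ΣK = 1·1.3 + 2·0.35 = 2.
ΔP = [f·L/D + ΣK]·(ρV²/2) = [0.02461·252/0.204 + 2]·(797·0.8957²/2) = [30.4 + 2]·319.7 = 1.036e+04 Pa.
Q = ṁ/ρ = 23.33/797 = 0.02928 m³/s.
Pumping power P = QΔP = 0.02928·1.036e+04 = 303.3 W = 303 W.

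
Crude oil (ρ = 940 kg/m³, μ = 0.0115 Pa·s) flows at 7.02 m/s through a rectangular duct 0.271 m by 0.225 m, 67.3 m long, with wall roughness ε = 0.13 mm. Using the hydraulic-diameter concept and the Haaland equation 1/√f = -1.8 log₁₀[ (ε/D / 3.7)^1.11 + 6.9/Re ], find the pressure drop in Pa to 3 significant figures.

Hydraulic diameter D_h = 4A/P = 4·(0.271·0.225)/(2·(0.271+0.225)) = 0.2439/0.992 = 0.2459 m.
Re = ρVD_h/μ = 940·7.02·0.2459/0.0115 = 1.411e+05.
ε/D_h = 0.00013/0.2459 = 0.000529; Haaland gives 1/√f = -1.8 log₁₀[5.4e-05+4.89e-05] = 7.178, so f = 0.01941.
ΔP = f(L/D_h)(ρV²/2) = 0.01941·67.3/0.2459·2.316e+04 = 1.231e+05 Pa.

ΔP ≈ 123000 Pa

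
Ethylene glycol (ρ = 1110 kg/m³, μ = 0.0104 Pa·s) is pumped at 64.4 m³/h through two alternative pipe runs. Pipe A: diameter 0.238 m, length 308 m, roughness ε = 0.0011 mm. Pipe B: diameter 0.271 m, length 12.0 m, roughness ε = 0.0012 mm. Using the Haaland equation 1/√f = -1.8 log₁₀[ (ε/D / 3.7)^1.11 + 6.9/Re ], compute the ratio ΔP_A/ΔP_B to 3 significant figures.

ΔP_A/ΔP_B ≈ 47.4

Pipe A: V = Q/A = 0.01789/0.04449 = 0.4021 m/s; Re = 1.021e+04; ε/D = 4.62e-06; Haaland → f = 0.03071; ΔP_A = f(L/D)(ρV²/2) = 3566 Pa.
Pipe B: V = Q/A = 0.01789/0.05768 = 0.3101 m/s; Re = 8970; ε/D = 4.43e-06; Haaland → f = 0.03183; ΔP_B = f(L/D)(ρV²/2) = 75.25 Pa.
ΔP_A/ΔP_B = 3566/75.25 = 47.4.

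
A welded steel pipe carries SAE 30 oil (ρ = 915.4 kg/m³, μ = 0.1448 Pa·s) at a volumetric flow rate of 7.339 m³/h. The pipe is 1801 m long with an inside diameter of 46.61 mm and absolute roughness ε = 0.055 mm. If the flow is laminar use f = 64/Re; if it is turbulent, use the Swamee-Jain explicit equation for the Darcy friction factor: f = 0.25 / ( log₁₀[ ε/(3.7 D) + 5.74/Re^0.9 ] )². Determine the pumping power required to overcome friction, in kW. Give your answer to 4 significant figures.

P ≈ 9.356 kW

Q = 7.339 m³/h = 7.339/3600 = 0.002039 m³/s.
Cross-sectional area A = πD²/4 = π(0.04661)²/4 = 0.001706 m²; mean velocity V = Q/A = 0.002039/0.001706 = 1.195 m/s.
Reynolds number Re = ρVD/μ = 915.4 · 1.195 · 0.04661 / 0.145 = 352.1.
Re < 2300 → laminar flow, so f = 64/Re = 64/352.1 = 0.1818 (the turbulent correlation is not needed).
Darcy-Weisbach: ΔP = f(L/D)(ρV²/2) = 0.1818·(1801/0.04661)·(915.4·1.195²/2) = 0.1818·3.864e+04·653.4 = 4.589e+06 Pa.
Pumping power P = QΔP = 0.002039·4.589e+06 = 9356.1 W = 9.356 kW.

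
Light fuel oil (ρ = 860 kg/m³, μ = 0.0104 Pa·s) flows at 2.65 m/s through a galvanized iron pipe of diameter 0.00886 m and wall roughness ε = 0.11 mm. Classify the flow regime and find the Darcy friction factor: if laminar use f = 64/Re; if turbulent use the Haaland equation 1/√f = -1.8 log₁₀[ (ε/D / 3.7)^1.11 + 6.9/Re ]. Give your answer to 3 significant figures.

Re = ρVD/μ = 860·2.65·0.00886/0.0104 = 1942.
Re < 2300 → laminar, so f = 64/Re = 0.03296 (roughness is irrelevant in laminar flow).

f ≈ 0.0330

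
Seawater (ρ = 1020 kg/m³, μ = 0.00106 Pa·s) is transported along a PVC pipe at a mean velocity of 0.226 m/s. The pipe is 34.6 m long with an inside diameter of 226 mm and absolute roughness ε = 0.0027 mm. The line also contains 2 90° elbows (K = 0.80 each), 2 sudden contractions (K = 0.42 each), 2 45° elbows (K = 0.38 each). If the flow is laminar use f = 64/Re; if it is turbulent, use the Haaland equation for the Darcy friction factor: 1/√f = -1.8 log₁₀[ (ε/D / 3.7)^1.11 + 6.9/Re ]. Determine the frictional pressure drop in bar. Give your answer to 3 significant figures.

ΔP ≈ 0.00166 bar

Reynolds number Re = ρVD/μ = 1020 · 0.226 · 0.226 / 0.00106 = 4.915e+04.
Re > 4000 → turbulent. Relative roughness ε/D = 2.7e-06/0.226 = 1.19e-05. Haaland: 1/√f = -1.8 log₁₀[(1.19e-05/3.7)^1.11 + 6.9/4.915e+04] = -1.8 log₁₀[8.04e-07 + 0.00014] = 6.93, so f = 0.02082.
Total minor-loss coefficient ΣK = 2·0.8 + 2·0.42 + 2·0.38 = 3.2.
ΔP = [f·L/D + ΣK]·(ρV²/2) = [0.02082·34.6/0.226 + 3.2]·(1020·0.226²/2) = [3.188 + 3.2]·26.05 = 166.4 Pa.
ΔP = 166.4 Pa = 0.00166 bar.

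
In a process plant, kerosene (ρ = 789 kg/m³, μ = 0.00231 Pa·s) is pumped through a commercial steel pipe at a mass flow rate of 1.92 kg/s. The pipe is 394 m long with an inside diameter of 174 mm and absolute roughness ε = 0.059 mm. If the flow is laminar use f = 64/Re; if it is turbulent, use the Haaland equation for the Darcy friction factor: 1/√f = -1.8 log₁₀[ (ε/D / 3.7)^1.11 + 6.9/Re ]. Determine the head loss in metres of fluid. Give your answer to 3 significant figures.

h_f ≈ 0.0434 m

A = πD²/4 = π(0.174)²/4 = 0.02378 m²; mean velocity V = ṁ/(ρA) = 1.92/(789 · 0.02378) = 0.1023 m/s.
Reynolds number Re = ρVD/μ = 789 · 0.1023 · 0.174 / 0.00231 = 6082.
Re > 4000 → turbulent. Relative roughness ε/D = 5.9e-05/0.174 = 0.000339. Haaland: 1/√f = -1.8 log₁₀[(0.000339/3.7)^1.11 + 6.9/6082] = -1.8 log₁₀[3.3e-05 + 0.00113] = 5.279, so f = 0.03588.
Darcy-Weisbach: ΔP = f(L/D)(ρV²/2) = 0.03588·(394/0.174)·(789·0.1023²/2) = 0.03588·2264·4.132 = 335.7 Pa.
Head loss h_f = ΔP/(ρg) = 335.7/(789·9.81) = 0.0434 m.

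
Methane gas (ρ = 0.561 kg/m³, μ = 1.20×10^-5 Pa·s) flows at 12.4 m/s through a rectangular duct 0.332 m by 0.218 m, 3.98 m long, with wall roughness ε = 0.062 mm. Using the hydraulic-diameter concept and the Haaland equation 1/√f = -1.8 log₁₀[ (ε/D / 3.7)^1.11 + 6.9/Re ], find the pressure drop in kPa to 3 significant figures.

Hydraulic diameter D_h = 4A/P = 4·(0.332·0.218)/(2·(0.332+0.218)) = 0.2895/1.1 = 0.2632 m.
Re = ρVD_h/μ = 0.561·12.4·0.2632/1.2e-05 = 1.526e+05.
ε/D_h = 6.2e-05/0.2632 = 0.000236; Haaland gives 1/√f = -1.8 log₁₀[2.2e-05+4.52e-05] = 7.51, so f = 0.01773.
ΔP = f(L/D_h)(ρV²/2) = 0.01773·3.98/0.2632·43.13 = 11.56 Pa.
ΔP = 0.0116 kPa.

ΔP ≈ 0.0116 kPa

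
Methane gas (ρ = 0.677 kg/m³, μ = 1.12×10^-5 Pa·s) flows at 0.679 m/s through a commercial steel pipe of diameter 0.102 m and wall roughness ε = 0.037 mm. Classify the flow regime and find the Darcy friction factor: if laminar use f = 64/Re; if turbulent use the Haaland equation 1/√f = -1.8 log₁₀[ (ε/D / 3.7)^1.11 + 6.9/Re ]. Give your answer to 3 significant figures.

Re = ρVD/μ = 0.677·0.679·0.102/1.12e-05 = 4186.
Re > 4000 → turbulent. ε/D = 3.7e-05/0.102 = 0.000363; Haaland: 1/√f = -1.8 log₁₀[3.55e-05 + 0.00165] = 4.993, so f = 0.04012.

f ≈ 0.0401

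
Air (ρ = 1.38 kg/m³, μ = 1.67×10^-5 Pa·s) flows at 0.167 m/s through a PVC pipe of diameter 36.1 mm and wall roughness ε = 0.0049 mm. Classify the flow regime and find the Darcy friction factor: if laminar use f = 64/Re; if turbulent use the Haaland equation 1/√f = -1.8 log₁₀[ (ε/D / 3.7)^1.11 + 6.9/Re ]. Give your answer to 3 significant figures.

f ≈ 0.128

Re = ρVD/μ = 1.38·0.167·0.0361/1.67e-05 = 498.2.
Re < 2300 → laminar, so f = 64/Re = 0.1285 (roughness is irrelevant in laminar flow).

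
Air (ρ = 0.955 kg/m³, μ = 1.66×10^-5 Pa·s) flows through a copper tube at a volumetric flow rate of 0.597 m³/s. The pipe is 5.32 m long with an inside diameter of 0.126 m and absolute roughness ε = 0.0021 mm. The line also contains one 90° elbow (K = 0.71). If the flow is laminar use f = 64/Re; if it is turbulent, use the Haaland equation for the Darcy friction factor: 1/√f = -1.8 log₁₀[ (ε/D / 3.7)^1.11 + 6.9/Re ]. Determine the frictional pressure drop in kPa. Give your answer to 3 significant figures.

ΔP ≈ 1.43 kPa

Cross-sectional area A = πD²/4 = π(0.126)²/4 = 0.01247 m²; mean velocity V = Q/A = 0.597/0.01247 = 47.88 m/s.
Reynolds number Re = ρVD/μ = 0.955 · 47.88 · 0.126 / 1.66e-05 = 3.471e+05.
Re > 4000 → turbulent. Relative roughness ε/D = 2.1e-06/0.126 = 1.67e-05. Haaland: 1/√f = -1.8 log₁₀[(1.67e-05/3.7)^1.11 + 6.9/3.471e+05] = -1.8 log₁₀[1.16e-06 + 1.99e-05] = 8.418, so f = 0.01411.
Total minor-loss coefficient ΣK = 1·0.71 = 0.71.
ΔP = [f·L/D + ΣK]·(ρV²/2) = [0.01411·5.32/0.126 + 0.71]·(0.955·47.88²/2) = [0.5958 + 0.71]·1095 = 1429 Pa.
ΔP = 1429 Pa = 1.43 kPa.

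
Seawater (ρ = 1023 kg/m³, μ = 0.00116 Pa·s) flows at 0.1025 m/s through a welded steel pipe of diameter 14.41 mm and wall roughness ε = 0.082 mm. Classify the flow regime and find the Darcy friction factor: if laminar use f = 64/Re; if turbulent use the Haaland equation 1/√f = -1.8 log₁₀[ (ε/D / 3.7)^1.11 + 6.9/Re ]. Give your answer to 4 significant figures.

f ≈ 0.04913

Re = ρVD/μ = 1023·0.1025·0.01441/0.00116 = 1303.
Re < 2300 → laminar, so f = 64/Re = 0.04913 (roughness is irrelevant in laminar flow).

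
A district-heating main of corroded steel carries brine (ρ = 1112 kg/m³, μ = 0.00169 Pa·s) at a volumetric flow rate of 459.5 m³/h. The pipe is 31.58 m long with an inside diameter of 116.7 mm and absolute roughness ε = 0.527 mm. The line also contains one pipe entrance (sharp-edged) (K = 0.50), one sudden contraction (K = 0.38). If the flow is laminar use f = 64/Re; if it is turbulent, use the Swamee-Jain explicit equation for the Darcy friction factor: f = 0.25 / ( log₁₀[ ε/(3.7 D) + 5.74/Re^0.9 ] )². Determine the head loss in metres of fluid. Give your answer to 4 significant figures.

Q = 459.5 m³/h = 459.5/3600 = 0.1276 m³/s.
Cross-sectional area A = πD²/4 = π(0.1167)²/4 = 0.0107 m²; mean velocity V = Q/A = 0.1276/0.0107 = 11.93 m/s.
Reynolds number Re = ρVD/μ = 1112 · 11.93 · 0.1167 / 0.00169 = 9.163e+05.
Re > 4000 → turbulent. Relative roughness ε/D = 0.000527/0.1167 = 0.00452. Swamee-Jain: f = 0.25/(log₁₀[0.00452/3.7 + 5.74/9.163e+05^0.9])² = 0.25/(log₁₀[0.00122 + 2.47e-05])² = 0.25/(-2.905)² = 0.02963.
Total minor-loss coefficient ΣK = 1·0.5 + 1·0.38 = 0.88.
ΔP = [f·L/D + ΣK]·(ρV²/2) = [0.02963·31.58/0.1167 + 0.88]·(1112·11.93²/2) = [8.018 + 0.88]·7.917e+04 = 7.045e+05 Pa.
Head loss h_f = ΔP/(ρg) = 7.045e+05/(1112·9.81) = 64.58 m.

h_f ≈ 64.58 m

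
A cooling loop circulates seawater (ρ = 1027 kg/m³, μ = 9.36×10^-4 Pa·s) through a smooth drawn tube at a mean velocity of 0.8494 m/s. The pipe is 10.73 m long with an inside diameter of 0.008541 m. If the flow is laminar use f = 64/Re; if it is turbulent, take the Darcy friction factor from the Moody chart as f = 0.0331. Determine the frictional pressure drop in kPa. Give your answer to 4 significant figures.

Reynolds number Re = ρVD/μ = 1027 · 0.8494 · 0.008541 / 0.000936 = 7960.
Re > 4000 → turbulent; use the Moody-chart value f = 0.0331.
Darcy-Weisbach: ΔP = f(L/D)(ρV²/2) = 0.0331·(10.73/0.008541)·(1027·0.8494²/2) = 0.0331·1256·370.5 = 1.541e+04 Pa.
ΔP = 1.541e+04 Pa = 15.41 kPa.

ΔP ≈ 15.41 kPa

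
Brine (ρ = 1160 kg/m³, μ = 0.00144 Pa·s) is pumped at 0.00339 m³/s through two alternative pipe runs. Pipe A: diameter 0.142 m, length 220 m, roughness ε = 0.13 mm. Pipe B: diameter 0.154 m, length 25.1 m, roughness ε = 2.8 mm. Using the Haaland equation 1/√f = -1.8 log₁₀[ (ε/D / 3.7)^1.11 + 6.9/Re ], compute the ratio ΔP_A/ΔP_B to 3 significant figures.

ΔP_A/ΔP_B ≈ 7.12

Pipe A: V = Q/A = 0.00339/0.01584 = 0.2141 m/s; Re = 2.449e+04; ε/D = 0.000915; Haaland → f = 0.0264; ΔP_A = f(L/D)(ρV²/2) = 1087 Pa.
Pipe B: V = Q/A = 0.00339/0.01863 = 0.182 m/s; Re = 2.258e+04; ε/D = 0.0182; Haaland → f = 0.04874; ΔP_B = f(L/D)(ρV²/2) = 152.6 Pa.
ΔP_A/ΔP_B = 1087/152.6 = 7.12.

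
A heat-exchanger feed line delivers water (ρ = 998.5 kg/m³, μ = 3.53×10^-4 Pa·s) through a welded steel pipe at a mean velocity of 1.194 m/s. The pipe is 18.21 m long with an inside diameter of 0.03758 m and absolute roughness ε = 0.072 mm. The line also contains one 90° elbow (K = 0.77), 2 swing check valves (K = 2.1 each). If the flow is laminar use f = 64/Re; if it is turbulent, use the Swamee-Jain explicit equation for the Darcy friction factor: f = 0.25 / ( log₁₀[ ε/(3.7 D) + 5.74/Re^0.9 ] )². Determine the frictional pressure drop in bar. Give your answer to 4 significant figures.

Reynolds number Re = ρVD/μ = 998.5 · 1.194 · 0.03758 / 0.000353 = 1.269e+05.
Re > 4000 → turbulent. Relative roughness ε/D = 7.2e-05/0.03758 = 0.00192. Swamee-Jain: f = 0.25/(log₁₀[0.00192/3.7 + 5.74/1.269e+05^0.9])² = 0.25/(log₁₀[0.000518 + 0.000146])² = 0.25/(-3.178)² = 0.02476.
Total minor-loss coefficient ΣK = 1·0.77 + 2·2.1 = 4.97.
ΔP = [f·L/D + ΣK]·(ρV²/2) = [0.02476·18.21/0.03758 + 4.97]·(998.5·1.194²/2) = [12 + 4.97]·711.7 = 1.208e+04 Pa.
ΔP = 1.208e+04 Pa = 0.1208 bar.

ΔP ≈ 0.1208 bar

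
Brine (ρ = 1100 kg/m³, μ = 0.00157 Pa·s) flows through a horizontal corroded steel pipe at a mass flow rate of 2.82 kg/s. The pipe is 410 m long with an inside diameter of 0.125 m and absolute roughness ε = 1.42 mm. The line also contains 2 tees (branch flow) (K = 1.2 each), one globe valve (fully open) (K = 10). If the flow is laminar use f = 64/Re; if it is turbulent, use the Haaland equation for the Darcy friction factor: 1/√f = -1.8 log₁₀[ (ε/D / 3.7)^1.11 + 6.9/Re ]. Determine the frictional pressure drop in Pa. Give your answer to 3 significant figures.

A = πD²/4 = π(0.125)²/4 = 0.01227 m²; mean velocity V = ṁ/(ρA) = 2.82/(1100 · 0.01227) = 0.2089 m/s.
Reynolds number Re = ρVD/μ = 1100 · 0.2089 · 0.125 / 0.00157 = 1.83e+04.
Re > 4000 → turbulent. Relative roughness ε/D = 0.00142/0.125 = 0.0114. Haaland: 1/√f = -1.8 log₁₀[(0.0114/3.7)^1.11 + 6.9/1.83e+04] = -1.8 log₁₀[0.00162 + 0.000377] = 4.857, so f = 0.04238.
Total minor-loss coefficient ΣK = 2·1.2 + 1·10 = 12.4.
ΔP = [f·L/D + ΣK]·(ρV²/2) = [0.04238·410/0.125 + 12.4]·(1100·0.2089²/2) = [139 + 12.4]·24 = 3634 Pa.

ΔP ≈ 3630 Pa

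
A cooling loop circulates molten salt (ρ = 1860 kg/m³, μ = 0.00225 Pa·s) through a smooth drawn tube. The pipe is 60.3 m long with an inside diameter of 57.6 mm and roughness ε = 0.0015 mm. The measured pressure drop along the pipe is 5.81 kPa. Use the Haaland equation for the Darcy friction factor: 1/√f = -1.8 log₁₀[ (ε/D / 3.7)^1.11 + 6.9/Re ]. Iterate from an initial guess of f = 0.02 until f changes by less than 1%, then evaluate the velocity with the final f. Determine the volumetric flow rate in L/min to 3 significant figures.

Q ≈ 76.7 L/min

Rearranging Darcy-Weisbach: V = √(2·ΔP·D/(f·L·ρ)). With ε/D = 1.5e-06/0.0576 = 2.6e-05, iterate starting from f = 0.02:
  f = 0.02 → V = √(2·5810·0.0576/(0.02·60.3·1860)) = 0.5462 m/s; Re = ρVD/μ = 2.601e+04; f → 0.02417
  f = 0.02417 → V = 0.4969 m/s; Re = 2.366e+04; f → 0.02474
  f = 0.02474 → V = 0.4912 m/s; Re = 2.339e+04; f → 0.02481
Converged (Δf/f < 1%). With the final f = 0.02481: V = √(2·5810·0.0576/(0.02481·60.3·1860)) = 0.4905 m/s.
Q = V·A = 0.4905·(π/4·0.0576²) = 0.001278 m³/s = 76.7 L/min.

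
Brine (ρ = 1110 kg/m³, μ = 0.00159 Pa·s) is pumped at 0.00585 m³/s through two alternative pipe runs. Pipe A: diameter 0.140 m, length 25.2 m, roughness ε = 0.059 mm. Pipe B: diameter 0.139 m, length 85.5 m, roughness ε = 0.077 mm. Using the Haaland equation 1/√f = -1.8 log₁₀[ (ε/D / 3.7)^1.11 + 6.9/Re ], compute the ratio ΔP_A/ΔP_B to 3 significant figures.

Pipe A: V = Q/A = 0.00585/0.01539 = 0.38 m/s; Re = 3.714e+04; ε/D = 0.000421; Haaland → f = 0.02326; ΔP_A = f(L/D)(ρV²/2) = 335.6 Pa.
Pipe B: V = Q/A = 0.00585/0.01517 = 0.3855 m/s; Re = 3.741e+04; ε/D = 0.000554; Haaland → f = 0.02359; ΔP_B = f(L/D)(ρV²/2) = 1197 Pa.
ΔP_A/ΔP_B = 335.6/1197 = 0.280.

ΔP_A/ΔP_B ≈ 0.280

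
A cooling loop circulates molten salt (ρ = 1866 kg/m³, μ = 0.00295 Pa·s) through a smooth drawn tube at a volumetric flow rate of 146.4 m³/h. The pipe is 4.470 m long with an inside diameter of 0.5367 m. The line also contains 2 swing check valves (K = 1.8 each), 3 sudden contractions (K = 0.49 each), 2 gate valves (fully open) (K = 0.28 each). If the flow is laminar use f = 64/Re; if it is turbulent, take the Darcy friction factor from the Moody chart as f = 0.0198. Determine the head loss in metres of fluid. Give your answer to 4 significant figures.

h_f ≈ 0.009544 m

Q = 146.4 m³/h = 146.4/3600 = 0.04067 m³/s.
Cross-sectional area A = πD²/4 = π(0.5367)²/4 = 0.2262 m²; mean velocity V = Q/A = 0.04067/0.2262 = 0.1798 m/s.
Reynolds number Re = ρVD/μ = 1866 · 0.1798 · 0.5367 / 0.00295 = 6.102e+04.
Re > 4000 → turbulent; use the Moody-chart value f = 0.0198.
Total minor-loss coefficient ΣK = 2·1.8 + 3·0.49 + 2·0.28 = 5.63.
ΔP = [f·L/D + ΣK]·(ρV²/2) = [0.0198·4.47/0.5367 + 5.63]·(1866·0.1798²/2) = [0.1649 + 5.63]·30.15 = 174.7 Pa.
Head loss h_f = ΔP/(ρg) = 174.7/(1866·9.81) = 0.009544 m.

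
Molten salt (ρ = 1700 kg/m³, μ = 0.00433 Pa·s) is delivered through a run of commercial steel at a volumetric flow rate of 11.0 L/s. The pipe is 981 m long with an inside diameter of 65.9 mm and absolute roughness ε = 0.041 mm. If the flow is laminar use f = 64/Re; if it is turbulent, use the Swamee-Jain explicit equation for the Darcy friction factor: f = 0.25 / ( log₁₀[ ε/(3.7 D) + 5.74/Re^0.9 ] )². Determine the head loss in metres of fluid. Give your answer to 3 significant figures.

Q = 11.0 L/s = 11.0/1000 = 0.011 m³/s.
Cross-sectional area A = πD²/4 = π(0.0659)²/4 = 0.003411 m²; mean velocity V = Q/A = 0.011/0.003411 = 3.225 m/s.
Reynolds number Re = ρVD/μ = 1700 · 3.225 · 0.0659 / 0.00433 = 8.344e+04.
Re > 4000 → turbulent. Relative roughness ε/D = 4.1e-05/0.0659 = 0.000622. Swamee-Jain: f = 0.25/(log₁₀[0.000622/3.7 + 5.74/8.344e+04^0.9])² = 0.25/(log₁₀[0.000168 + 0.000214])² = 0.25/(-3.418)² = 0.0214.
Darcy-Weisbach: ΔP = f(L/D)(ρV²/2) = 0.0214·(981/0.0659)·(1700·3.225²/2) = 0.0214·1.489e+04·8841 = 2.816e+06 Pa.
Head loss h_f = ΔP/(ρg) = 2.816e+06/(1700·9.81) = 169 m.

h_f ≈ 169 m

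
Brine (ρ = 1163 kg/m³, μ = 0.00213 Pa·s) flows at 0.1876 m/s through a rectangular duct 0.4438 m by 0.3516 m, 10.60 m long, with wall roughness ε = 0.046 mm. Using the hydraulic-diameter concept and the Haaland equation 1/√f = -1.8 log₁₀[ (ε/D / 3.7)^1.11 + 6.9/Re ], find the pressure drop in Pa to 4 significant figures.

Hydraulic diameter D_h = 4A/P = 4·(0.4438·0.3516)/(2·(0.4438+0.3516)) = 0.6242/1.591 = 0.3924 m.
Re = ρVD_h/μ = 1163·0.1876·0.3924/0.00213 = 4.019e+04.
ε/D_h = 4.6e-05/0.3924 = 0.000117; Haaland gives 1/√f = -1.8 log₁₀[1.01e-05+0.000172] = 6.733, so f = 0.02206.
ΔP = f(L/D_h)(ρV²/2) = 0.02206·10.6/0.3924·20.47 = 12.2 Pa.

ΔP ≈ 12.20 Pa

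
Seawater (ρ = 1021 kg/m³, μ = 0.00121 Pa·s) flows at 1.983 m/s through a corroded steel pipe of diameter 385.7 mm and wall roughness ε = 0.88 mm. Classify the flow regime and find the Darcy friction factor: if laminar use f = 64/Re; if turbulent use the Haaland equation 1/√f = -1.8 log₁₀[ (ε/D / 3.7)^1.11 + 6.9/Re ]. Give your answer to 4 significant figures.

f ≈ 0.02454

Re = ρVD/μ = 1021·1.983·0.3857/0.00121 = 6.454e+05.
Re > 4000 → turbulent. ε/D = 0.00088/0.3857 = 0.00228; Haaland: 1/√f = -1.8 log₁₀[0.000273 + 1.07e-05] = 6.384, so f = 0.02454.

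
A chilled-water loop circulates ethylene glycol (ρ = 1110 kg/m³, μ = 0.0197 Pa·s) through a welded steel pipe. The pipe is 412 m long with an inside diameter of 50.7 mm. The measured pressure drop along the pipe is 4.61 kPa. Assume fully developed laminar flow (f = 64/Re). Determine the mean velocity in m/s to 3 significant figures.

V ≈ 0.0456 m/s

For laminar flow, f = 64/Re with Re = ρVD/μ, so Darcy-Weisbach reduces to ΔP = 32μLV/D². Solving for V: V = ΔP·D²/(32μL) = 4610·(0.0507)²/(32·0.0197·412) = 0.04563 m/s.
Check: Re = ρVD/μ = 1110·0.04563·0.0507/0.0197 = 130.3 < 2300, so the laminar assumption holds.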